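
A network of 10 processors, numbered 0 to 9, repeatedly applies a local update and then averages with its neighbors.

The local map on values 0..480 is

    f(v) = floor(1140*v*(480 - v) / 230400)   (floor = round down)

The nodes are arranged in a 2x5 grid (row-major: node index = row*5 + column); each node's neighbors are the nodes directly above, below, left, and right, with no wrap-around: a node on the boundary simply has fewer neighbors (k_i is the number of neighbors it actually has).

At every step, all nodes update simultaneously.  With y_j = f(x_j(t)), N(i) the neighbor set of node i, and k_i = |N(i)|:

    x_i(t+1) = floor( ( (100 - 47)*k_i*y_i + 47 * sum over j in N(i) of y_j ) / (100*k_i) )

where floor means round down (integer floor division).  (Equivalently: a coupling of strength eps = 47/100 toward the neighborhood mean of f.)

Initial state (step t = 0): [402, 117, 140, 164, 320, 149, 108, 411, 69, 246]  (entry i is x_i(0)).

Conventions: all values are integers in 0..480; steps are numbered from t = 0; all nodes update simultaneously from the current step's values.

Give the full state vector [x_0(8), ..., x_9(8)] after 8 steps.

Answer: [277, 277, 277, 277, 278, 277, 277, 277, 277, 277]

Derivation:
t=0: [402, 117, 140, 164, 320, 149, 108, 411, 69, 246]
t=1: [188, 203, 219, 234, 260, 212, 198, 163, 180, 242]
t=2: [274, 277, 277, 280, 283, 277, 273, 264, 270, 279]
t=3: [278, 278, 278, 277, 275, 278, 279, 280, 279, 277]
t=4: [277, 277, 277, 277, 278, 277, 277, 277, 277, 277]
t=5: [278, 278, 278, 277, 277, 278, 278, 278, 278, 277]
t=6: [277, 277, 277, 277, 278, 277, 277, 277, 277, 277]
t=7: [278, 278, 278, 277, 277, 278, 278, 278, 278, 277]
t=8: [277, 277, 277, 277, 278, 277, 277, 277, 277, 277]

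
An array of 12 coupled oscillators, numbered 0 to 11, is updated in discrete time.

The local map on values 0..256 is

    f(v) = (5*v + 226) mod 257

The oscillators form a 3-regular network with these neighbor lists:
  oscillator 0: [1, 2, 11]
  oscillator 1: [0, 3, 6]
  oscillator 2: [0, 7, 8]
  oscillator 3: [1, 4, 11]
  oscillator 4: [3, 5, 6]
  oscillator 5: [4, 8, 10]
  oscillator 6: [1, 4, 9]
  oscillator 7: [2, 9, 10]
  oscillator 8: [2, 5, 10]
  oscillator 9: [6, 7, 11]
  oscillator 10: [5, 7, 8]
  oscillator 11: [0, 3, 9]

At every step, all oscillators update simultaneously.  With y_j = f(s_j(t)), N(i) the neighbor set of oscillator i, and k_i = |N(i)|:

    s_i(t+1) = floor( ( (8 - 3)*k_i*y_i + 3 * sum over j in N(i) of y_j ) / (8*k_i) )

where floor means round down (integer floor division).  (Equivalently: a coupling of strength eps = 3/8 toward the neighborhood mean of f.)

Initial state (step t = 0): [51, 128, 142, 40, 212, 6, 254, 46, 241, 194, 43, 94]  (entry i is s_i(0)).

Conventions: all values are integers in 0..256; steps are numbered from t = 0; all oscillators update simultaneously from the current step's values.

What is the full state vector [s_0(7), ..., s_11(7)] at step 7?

Simulating step by step:
t=0: [51, 128, 142, 40, 212, 6, 254, 46, 241, 194, 43, 94]
t=1: [195, 134, 174, 140, 80, 201, 164, 189, 166, 179, 190, 183]
t=2: [146, 121, 85, 140, 117, 162, 52, 128, 69, 92, 139, 123]
t=3: [149, 108, 127, 118, 74, 35, 177, 116, 72, 156, 113, 107]
t=4: [198, 198, 94, 100, 85, 111, 123, 65, 76, 192, 43, 214]
t=5: [165, 176, 153, 174, 122, 57, 104, 88, 104, 113, 132, 76]
t=6: [63, 89, 188, 71, 109, 210, 165, 139, 218, 72, 151, 71]
t=7: [62, 112, 112, 69, 42, 185, 43, 146, 93, 75, 184, 62]

Answer: [62, 112, 112, 69, 42, 185, 43, 146, 93, 75, 184, 62]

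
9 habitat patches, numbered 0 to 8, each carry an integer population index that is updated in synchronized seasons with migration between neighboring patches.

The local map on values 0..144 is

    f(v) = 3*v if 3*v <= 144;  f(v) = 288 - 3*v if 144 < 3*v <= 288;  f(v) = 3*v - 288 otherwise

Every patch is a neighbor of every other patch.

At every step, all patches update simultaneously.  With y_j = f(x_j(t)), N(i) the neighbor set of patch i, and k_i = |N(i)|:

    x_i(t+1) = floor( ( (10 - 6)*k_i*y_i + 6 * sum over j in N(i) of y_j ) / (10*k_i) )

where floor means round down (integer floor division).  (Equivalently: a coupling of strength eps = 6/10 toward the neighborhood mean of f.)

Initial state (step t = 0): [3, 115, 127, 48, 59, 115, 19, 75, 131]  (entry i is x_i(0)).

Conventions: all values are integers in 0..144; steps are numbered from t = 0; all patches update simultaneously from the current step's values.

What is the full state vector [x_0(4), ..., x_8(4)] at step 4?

Simulating step by step:
t=0: [3, 115, 127, 48, 59, 115, 19, 75, 131]
t=1: [55, 70, 82, 99, 88, 70, 70, 72, 86]
t=2: [80, 65, 53, 42, 47, 65, 65, 63, 49]
t=3: [87, 102, 114, 113, 118, 102, 102, 104, 118]
t=4: [34, 31, 43, 42, 47, 31, 31, 33, 47]

Answer: [34, 31, 43, 42, 47, 31, 31, 33, 47]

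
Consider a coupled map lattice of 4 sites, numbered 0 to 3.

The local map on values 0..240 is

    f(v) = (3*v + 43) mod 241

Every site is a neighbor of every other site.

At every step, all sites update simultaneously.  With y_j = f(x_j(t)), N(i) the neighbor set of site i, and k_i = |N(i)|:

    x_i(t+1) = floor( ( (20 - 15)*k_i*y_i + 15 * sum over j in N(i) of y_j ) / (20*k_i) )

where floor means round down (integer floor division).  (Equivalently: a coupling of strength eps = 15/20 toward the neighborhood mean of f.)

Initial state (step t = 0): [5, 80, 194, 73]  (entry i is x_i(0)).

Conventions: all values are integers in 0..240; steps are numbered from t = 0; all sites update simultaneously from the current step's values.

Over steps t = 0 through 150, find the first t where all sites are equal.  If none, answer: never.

Simulating step by step:
t=0: [5, 80, 194, 73]  (not all equal)
t=1: [66, 66, 66, 66]  (all equal)

Answer: 1
Key observation: Synchronization is absorbing here: once all sites are equal they stay equal, and step 1 is the first all-equal step.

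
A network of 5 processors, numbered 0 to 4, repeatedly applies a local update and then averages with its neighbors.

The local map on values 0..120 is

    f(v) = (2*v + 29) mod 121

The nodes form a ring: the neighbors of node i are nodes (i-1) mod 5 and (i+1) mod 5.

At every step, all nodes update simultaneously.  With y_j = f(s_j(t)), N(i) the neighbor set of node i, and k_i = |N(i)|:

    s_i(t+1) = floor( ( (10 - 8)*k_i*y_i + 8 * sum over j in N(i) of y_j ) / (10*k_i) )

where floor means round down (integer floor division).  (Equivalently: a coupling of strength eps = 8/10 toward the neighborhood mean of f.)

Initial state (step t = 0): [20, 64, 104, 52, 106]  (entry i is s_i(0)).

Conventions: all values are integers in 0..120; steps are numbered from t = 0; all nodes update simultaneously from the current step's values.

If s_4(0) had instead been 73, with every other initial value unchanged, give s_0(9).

Simulating step by step:
t=0: [20, 64, 104, 52, 73]
t=1: [49, 81, 42, 70, 43]
t=2: [75, 61, 69, 100, 44]
t=3: [70, 47, 64, 86, 89]
t=4: [44, 34, 40, 64, 68]
t=5: [79, 109, 75, 68, 70]
t=6: [34, 50, 31, 51, 53]
t=7: [28, 76, 25, 44, 45]
t=8: [88, 77, 86, 102, 104]
t=9: [88, 78, 85, 100, 101]

Answer: s_0(9) = 88
Key observation: This trace re-runs the system from the modified initial state.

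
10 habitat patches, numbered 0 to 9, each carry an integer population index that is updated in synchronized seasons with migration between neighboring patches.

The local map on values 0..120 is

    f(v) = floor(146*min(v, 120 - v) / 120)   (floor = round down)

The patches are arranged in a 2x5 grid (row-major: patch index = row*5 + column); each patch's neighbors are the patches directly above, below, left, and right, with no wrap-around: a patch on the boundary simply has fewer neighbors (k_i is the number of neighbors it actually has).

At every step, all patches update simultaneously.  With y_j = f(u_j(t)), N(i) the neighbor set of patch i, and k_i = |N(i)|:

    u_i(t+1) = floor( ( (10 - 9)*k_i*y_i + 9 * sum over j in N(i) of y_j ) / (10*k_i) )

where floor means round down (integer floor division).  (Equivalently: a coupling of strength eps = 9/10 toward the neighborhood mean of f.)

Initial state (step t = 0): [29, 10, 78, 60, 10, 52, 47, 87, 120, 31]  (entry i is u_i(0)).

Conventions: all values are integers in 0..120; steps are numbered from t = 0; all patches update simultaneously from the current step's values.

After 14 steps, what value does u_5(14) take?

Simulating step by step:
t=0: [29, 10, 78, 60, 10, 52, 47, 87, 120, 31]
t=1: [37, 44, 42, 26, 50, 47, 40, 36, 45, 9]
t=2: [54, 48, 43, 52, 24, 47, 50, 50, 30, 52]
t=3: [58, 58, 59, 41, 59, 61, 58, 50, 59, 35]
t=4: [70, 70, 60, 68, 48, 70, 67, 69, 52, 68]
t=5: [60, 65, 62, 64, 62, 61, 61, 66, 62, 60]
t=6: [68, 70, 66, 69, 70, 71, 67, 69, 68, 70]
t=7: [59, 63, 61, 62, 60, 63, 60, 63, 61, 61]
t=8: [69, 71, 69, 71, 70, 71, 69, 71, 70, 71]
t=9: [59, 61, 59, 60, 59, 61, 59, 61, 59, 59]
t=10: [71, 71, 71, 71, 71, 71, 71, 71, 71, 71]
t=11: [59, 59, 59, 59, 59, 59, 59, 59, 59, 59]
t=12: [71, 71, 71, 71, 71, 71, 71, 71, 71, 71]
t=13: [59, 59, 59, 59, 59, 59, 59, 59, 59, 59]
t=14: [71, 71, 71, 71, 71, 71, 71, 71, 71, 71]

Answer: u_5(14) = 71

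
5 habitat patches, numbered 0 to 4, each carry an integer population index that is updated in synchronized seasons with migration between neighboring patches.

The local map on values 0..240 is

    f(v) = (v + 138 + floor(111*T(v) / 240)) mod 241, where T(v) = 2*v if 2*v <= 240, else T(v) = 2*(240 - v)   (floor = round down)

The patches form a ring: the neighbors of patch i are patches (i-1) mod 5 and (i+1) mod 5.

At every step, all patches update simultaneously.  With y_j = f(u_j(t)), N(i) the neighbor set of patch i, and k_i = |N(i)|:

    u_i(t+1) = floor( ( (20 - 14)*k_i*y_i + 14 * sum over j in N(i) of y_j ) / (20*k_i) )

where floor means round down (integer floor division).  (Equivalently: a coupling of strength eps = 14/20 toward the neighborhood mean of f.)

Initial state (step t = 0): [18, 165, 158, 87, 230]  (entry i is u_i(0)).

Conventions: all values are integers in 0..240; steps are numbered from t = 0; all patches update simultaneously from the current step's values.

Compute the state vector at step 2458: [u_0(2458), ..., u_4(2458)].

Simulating step by step:
t=0: [18, 165, 158, 87, 230]
t=1: [145, 145, 107, 112, 123]
t=2: [128, 119, 114, 114, 122]
t=3: [127, 123, 119, 120, 123]
t=4: [128, 127, 127, 127, 128]
t=5: [128, 128, 128, 128, 128]
t=6: [128, 128, 128, 128, 128]

Answer: [128, 128, 128, 128, 128]
Key observation: The state at step 5, [128, 128, 128, 128, 128], reappears at step 6: the system is in a cycle of period 1 from step 5 on.  Therefore the state at step 2458 equals the state at step 5 + ((2458 - 5) mod 1) = 5, which is [128, 128, 128, 128, 128].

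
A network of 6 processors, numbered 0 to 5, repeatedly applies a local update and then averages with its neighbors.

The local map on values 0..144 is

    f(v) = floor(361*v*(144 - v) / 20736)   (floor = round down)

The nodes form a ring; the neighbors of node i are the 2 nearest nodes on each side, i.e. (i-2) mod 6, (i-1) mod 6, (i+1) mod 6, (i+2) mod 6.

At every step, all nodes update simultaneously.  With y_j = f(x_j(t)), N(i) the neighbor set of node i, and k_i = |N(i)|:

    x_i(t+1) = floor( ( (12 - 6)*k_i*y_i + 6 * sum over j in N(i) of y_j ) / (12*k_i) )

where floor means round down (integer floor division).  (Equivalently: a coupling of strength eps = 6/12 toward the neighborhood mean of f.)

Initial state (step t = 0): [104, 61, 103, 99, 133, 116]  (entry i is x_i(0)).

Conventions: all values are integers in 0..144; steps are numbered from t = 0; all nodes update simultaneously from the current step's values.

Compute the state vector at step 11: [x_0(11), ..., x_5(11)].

Simulating step by step:
t=0: [104, 61, 103, 99, 133, 116]
t=1: [66, 78, 69, 68, 47, 60]
t=2: [87, 88, 88, 87, 83, 86]
t=3: [86, 85, 85, 86, 86, 86]
t=4: [86, 86, 86, 86, 86, 86]
t=5: [86, 86, 86, 86, 86, 86]
t=6: [86, 86, 86, 86, 86, 86]
t=7: [86, 86, 86, 86, 86, 86]
t=8: [86, 86, 86, 86, 86, 86]
t=9: [86, 86, 86, 86, 86, 86]
t=10: [86, 86, 86, 86, 86, 86]
t=11: [86, 86, 86, 86, 86, 86]

Answer: [86, 86, 86, 86, 86, 86]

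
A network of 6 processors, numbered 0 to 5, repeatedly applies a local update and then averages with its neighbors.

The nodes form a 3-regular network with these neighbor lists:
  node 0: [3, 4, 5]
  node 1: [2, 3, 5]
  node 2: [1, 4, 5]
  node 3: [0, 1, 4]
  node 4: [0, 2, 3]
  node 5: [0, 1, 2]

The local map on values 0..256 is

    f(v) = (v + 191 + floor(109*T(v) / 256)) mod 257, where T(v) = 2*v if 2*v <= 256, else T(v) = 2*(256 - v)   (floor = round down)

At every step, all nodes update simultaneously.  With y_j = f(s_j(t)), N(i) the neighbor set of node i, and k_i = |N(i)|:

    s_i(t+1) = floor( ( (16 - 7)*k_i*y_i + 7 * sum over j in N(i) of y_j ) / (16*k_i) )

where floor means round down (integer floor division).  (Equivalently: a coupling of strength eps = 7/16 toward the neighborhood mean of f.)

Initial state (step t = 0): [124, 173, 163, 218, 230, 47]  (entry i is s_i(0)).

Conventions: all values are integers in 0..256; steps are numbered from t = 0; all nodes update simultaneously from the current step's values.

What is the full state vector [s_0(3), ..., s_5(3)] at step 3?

Simulating step by step:
t=0: [124, 173, 163, 218, 230, 47]
t=1: [148, 155, 155, 180, 180, 87]
t=2: [163, 163, 163, 176, 176, 129]
t=3: [175, 175, 175, 177, 177, 173]

Answer: [175, 175, 175, 177, 177, 173]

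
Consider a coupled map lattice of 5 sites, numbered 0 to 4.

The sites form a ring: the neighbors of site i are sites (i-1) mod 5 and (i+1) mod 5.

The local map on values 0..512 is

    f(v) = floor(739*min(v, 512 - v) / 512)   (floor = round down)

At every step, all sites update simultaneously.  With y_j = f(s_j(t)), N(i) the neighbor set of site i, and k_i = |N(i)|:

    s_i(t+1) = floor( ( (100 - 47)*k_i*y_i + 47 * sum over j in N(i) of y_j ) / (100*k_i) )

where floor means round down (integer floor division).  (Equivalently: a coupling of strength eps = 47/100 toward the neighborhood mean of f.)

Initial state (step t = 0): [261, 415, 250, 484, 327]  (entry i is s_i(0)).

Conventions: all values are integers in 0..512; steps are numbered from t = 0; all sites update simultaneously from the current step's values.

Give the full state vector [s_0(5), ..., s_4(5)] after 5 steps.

Answer: [238, 234, 260, 279, 266]

Derivation:
t=0: [261, 415, 250, 484, 327]
t=1: [287, 243, 233, 168, 235]
t=2: [333, 340, 317, 286, 312]
t=3: [262, 258, 283, 306, 289]
t=4: [352, 356, 330, 310, 324]
t=5: [238, 234, 260, 279, 266]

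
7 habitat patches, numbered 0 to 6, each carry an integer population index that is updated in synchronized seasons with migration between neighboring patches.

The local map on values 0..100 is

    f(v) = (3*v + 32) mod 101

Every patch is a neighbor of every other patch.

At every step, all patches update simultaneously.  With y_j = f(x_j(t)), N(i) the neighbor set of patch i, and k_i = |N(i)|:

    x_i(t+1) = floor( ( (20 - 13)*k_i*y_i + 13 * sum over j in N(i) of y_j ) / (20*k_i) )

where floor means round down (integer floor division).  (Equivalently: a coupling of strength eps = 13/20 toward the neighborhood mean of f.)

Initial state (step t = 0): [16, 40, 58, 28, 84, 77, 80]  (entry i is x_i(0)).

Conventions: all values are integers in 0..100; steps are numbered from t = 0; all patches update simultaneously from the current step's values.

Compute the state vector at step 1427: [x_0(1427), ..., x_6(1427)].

Answer: [54, 54, 60, 60, 54, 54, 54]
Key observation: The state at step 40, [56, 56, 59, 59, 56, 56, 56], reappears at step 48: the system is in a cycle of period 8 from step 40 on.  Therefore the state at step 1427 equals the state at step 40 + ((1427 - 40) mod 8) = 43, which is [54, 54, 60, 60, 54, 54, 54].

Derivation:
t=0: [16, 40, 58, 28, 84, 77, 80]
t=1: [58, 51, 40, 42, 59, 54, 56]
t=2: [43, 63, 55, 56, 44, 65, 66]
t=3: [56, 46, 65, 66, 57, 48, 49]
t=4: [64, 57, 46, 47, 40, 58, 59]
t=5: [29, 24, 41, 41, 36, 25, 26]
t=6: [24, 20, 32, 32, 29, 21, 22]
t=7: [39, 61, 45, 45, 43, 61, 62]
t=8: [42, 33, 46, 46, 45, 33, 34]
t=9: [52, 45, 55, 55, 54, 45, 46]
t=10: [83, 78, 85, 85, 84, 78, 78]
t=11: [75, 72, 77, 77, 76, 72, 72]
t=12: [53, 51, 55, 55, 54, 51, 51]
t=13: [89, 88, 91, 91, 90, 88, 88]
t=14: [75, 75, 52, 52, 76, 75, 75]
t=15: [62, 62, 69, 69, 62, 62, 62]
t=16: [20, 20, 25, 25, 20, 20, 20]
t=17: [73, 73, 52, 52, 73, 73, 73]
t=18: [57, 57, 66, 66, 57, 57, 57]
t=19: [6, 6, 13, 13, 6, 6, 6]
t=20: [54, 54, 59, 59, 54, 54, 54]
t=21: [74, 74, 53, 53, 74, 74, 74]
t=22: [60, 60, 69, 69, 60, 60, 60]
t=23: [15, 15, 22, 22, 15, 15, 15]
t=24: [81, 81, 86, 86, 81, 81, 81]
t=25: [76, 76, 79, 79, 76, 76, 76]
t=26: [59, 59, 62, 62, 59, 59, 59]
t=27: [8, 8, 11, 11, 8, 8, 8]
t=28: [57, 57, 60, 60, 57, 57, 57]
t=29: [2, 2, 5, 5, 2, 2, 2]
t=30: [39, 39, 42, 42, 39, 39, 39]
t=31: [49, 49, 52, 52, 49, 49, 49]
t=32: [79, 79, 82, 82, 79, 79, 79]
t=33: [68, 68, 71, 71, 68, 68, 68]
t=34: [35, 35, 38, 38, 35, 35, 35]
t=35: [37, 37, 40, 40, 37, 37, 37]
t=36: [43, 43, 46, 46, 43, 43, 43]
t=37: [61, 61, 64, 64, 61, 61, 61]
t=38: [14, 14, 17, 17, 14, 14, 14]
t=39: [75, 75, 78, 78, 75, 75, 75]
t=40: [56, 56, 59, 59, 56, 56, 56]
t=41: [79, 79, 56, 56, 79, 79, 79]
t=42: [73, 73, 81, 81, 73, 73, 73]
t=43: [54, 54, 60, 60, 54, 54, 54]
t=44: [75, 75, 54, 54, 75, 75, 75]
t=45: [63, 63, 72, 72, 63, 63, 63]
t=46: [24, 24, 31, 31, 24, 24, 24]
t=47: [7, 7, 12, 12, 7, 7, 7]
t=48: [56, 56, 59, 59, 56, 56, 56]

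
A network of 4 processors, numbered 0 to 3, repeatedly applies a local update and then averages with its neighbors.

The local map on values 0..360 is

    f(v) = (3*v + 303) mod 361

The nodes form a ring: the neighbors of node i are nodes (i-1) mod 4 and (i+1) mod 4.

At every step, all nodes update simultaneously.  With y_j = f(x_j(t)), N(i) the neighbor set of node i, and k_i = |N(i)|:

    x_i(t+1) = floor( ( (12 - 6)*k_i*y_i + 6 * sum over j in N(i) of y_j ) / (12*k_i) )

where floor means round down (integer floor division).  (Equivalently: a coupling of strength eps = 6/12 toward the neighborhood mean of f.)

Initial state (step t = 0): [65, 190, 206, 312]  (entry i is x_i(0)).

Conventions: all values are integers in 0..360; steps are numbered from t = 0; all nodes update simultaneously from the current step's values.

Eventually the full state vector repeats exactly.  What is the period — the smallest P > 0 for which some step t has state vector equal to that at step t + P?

Simulating step by step:
t=0: [65, 190, 206, 312]
t=1: [145, 159, 176, 162]
t=2: [39, 60, 85, 64]
t=3: [93, 125, 162, 131]
t=4: [273, 230, 196, 239]
t=5: [161, 187, 226, 201]
t=6: [113, 151, 211, 172]
t=7: [173, 140, 139, 172]
t=8: [74, 115, 204, 163]
t=9: [171, 232, 185, 124]
t=10: [194, 196, 215, 214]
t=11: [179, 181, 211, 208]
t=12: [141, 145, 189, 185]
t=13: [40, 46, 112, 106]
t=14: [116, 125, 224, 215]
t=15: [280, 294, 262, 248]
t=16: [136, 67, 109, 179]
t=17: [240, 226, 199, 213]
t=18: [270, 249, 208, 229]
t=19: [164, 222, 251, 192]
t=20: [137, 225, 268, 180]
t=21: [270, 222, 106, 154]
t=22: [87, 196, 202, 94]
t=23: [199, 182, 191, 209]
t=24: [172, 146, 160, 187]
t=25: [88, 49, 70, 110]
t=26: [193, 134, 166, 225]
t=27: [230, 231, 189, 187]
t=28: [239, 241, 178, 175]
t=29: [251, 255, 160, 156]
t=30: [265, 271, 129, 123]
t=31: [93, 102, 250, 241]
t=32: [248, 262, 303, 290]
t=33: [186, 116, 88, 158]
t=34: [155, 231, 189, 113]
t=35: [161, 185, 212, 189]
t=36: [103, 138, 179, 144]
t=37: [217, 270, 151, 98]
t=38: [182, 81, 83, 184]
t=39: [143, 172, 175, 146]
t=40: [34, 77, 82, 38]
t=41: [79, 144, 151, 86]
t=42: [142, 59, 70, 153]
t=43: [43, 99, 115, 59]
t=44: [125, 209, 233, 149]
t=45: [217, 253, 199, 163]
t=46: [218, 272, 191, 137]
t=47: [214, 115, 174, 273]
t=48: [193, 225, 133, 101]
t=49: [205, 253, 295, 247]
t=50: [263, 245, 218, 236]
t=51: [155, 219, 268, 205]
t=52: [131, 136, 120, 115]
t=53: [326, 334, 310, 302]
t=54: [186, 198, 162, 150]
t=55: [121, 139, 85, 67]
t=56: [278, 305, 224, 197]
t=57: [103, 144, 203, 162]
t=58: [145, 116, 115, 143]
t=59: [83, 220, 218, 80]
t=60: [201, 227, 223, 197]
t=61: [200, 239, 233, 194]
t=62: [205, 264, 255, 196]
t=63: [143, 141, 218, 220]
t=64: [66, 63, 178, 181]
t=65: [133, 129, 121, 125]
t=66: [332, 326, 314, 320]
t=67: [202, 193, 175, 184]
t=68: [166, 153, 126, 139]
t=69: [139, 119, 259, 279]
t=70: [268, 328, 268, 207]
t=71: [113, 114, 113, 113]
t=72: [281, 282, 281, 281]
t=73: [63, 64, 63, 63]
t=74: [131, 132, 131, 131]
t=75: [335, 336, 335, 335]
t=76: [225, 226, 225, 225]
t=77: [256, 257, 256, 256]
t=78: [349, 350, 349, 349]
t=79: [267, 268, 267, 267]
t=80: [21, 22, 21, 21]
t=81: [5, 6, 5, 5]
t=82: [318, 319, 318, 318]
t=83: [174, 175, 174, 174]
t=84: [103, 104, 103, 103]
t=85: [251, 252, 251, 251]
t=86: [334, 335, 334, 334]
t=87: [222, 223, 222, 222]
t=88: [247, 248, 247, 247]
t=89: [322, 323, 322, 322]
t=90: [186, 187, 186, 186]
t=91: [139, 140, 139, 139]
t=92: [269, 180, 269, 359]
t=93: [118, 74, 118, 162]
t=94: [205, 230, 205, 181]
t=95: [196, 233, 196, 160]
t=96: [169, 224, 169, 115]
t=97: [179, 170, 179, 187]
t=98: [117, 104, 117, 130]
t=99: [293, 273, 293, 312]
t=100: [98, 69, 98, 127]
t=101: [236, 192, 236, 279]
t=102: [198, 223, 198, 173]
t=103: [175, 212, 175, 137]
t=104: [195, 161, 195, 229]
t=105: [166, 115, 166, 217]
t=106: [169, 183, 169, 155]
t=107: [88, 109, 88, 67]
t=108: [206, 237, 206, 174]
t=109: [198, 245, 198, 151]
t=110: [175, 245, 175, 104]
t=111: [195, 211, 195, 180]
t=112: [166, 190, 166, 143]
t=113: [79, 115, 79, 44]
t=114: [179, 233, 179, 126]
t=115: [209, 199, 209, 219]
t=116: [208, 193, 208, 223]
t=117: [205, 182, 205, 227]
t=118: [195, 161, 195, 229]

Answer: 14
Key observation: The state at step 104, [195, 161, 195, 229], reappears at step 118 — and no state repeats earlier — so the cycle the system enters has period 14.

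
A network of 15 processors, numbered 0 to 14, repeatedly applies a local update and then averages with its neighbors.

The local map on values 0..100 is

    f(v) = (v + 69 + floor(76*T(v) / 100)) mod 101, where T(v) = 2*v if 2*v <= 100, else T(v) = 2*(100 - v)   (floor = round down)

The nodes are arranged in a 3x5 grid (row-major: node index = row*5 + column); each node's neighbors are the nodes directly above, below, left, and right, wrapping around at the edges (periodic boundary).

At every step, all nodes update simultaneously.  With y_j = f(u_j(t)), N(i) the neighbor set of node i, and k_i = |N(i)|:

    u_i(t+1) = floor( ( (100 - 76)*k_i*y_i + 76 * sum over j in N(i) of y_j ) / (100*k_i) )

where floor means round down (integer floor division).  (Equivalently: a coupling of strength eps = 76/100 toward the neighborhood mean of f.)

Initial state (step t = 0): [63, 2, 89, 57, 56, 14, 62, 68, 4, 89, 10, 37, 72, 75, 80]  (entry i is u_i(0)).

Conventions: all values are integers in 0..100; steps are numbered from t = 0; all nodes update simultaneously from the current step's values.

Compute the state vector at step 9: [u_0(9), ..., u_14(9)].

Simulating step by step:
t=0: [63, 2, 89, 57, 56, 14, 62, 68, 4, 89, 10, 37, 72, 75, 80]
t=1: [70, 76, 80, 82, 83, 65, 63, 81, 81, 65, 66, 78, 76, 81, 82]
t=2: [82, 81, 78, 77, 79, 85, 82, 79, 78, 80, 82, 82, 78, 77, 80]
t=3: [76, 77, 78, 78, 78, 76, 76, 78, 78, 77, 76, 77, 78, 78, 78]
t=4: [79, 79, 79, 79, 79, 79, 79, 79, 79, 79, 79, 79, 79, 79, 79]
t=5: [78, 78, 78, 78, 78, 78, 78, 78, 78, 78, 78, 78, 78, 78, 78]
t=6: [79, 79, 79, 79, 79, 79, 79, 79, 79, 79, 79, 79, 79, 79, 79]
t=7: [78, 78, 78, 78, 78, 78, 78, 78, 78, 78, 78, 78, 78, 78, 78]
t=8: [79, 79, 79, 79, 79, 79, 79, 79, 79, 79, 79, 79, 79, 79, 79]
t=9: [78, 78, 78, 78, 78, 78, 78, 78, 78, 78, 78, 78, 78, 78, 78]

Answer: [78, 78, 78, 78, 78, 78, 78, 78, 78, 78, 78, 78, 78, 78, 78]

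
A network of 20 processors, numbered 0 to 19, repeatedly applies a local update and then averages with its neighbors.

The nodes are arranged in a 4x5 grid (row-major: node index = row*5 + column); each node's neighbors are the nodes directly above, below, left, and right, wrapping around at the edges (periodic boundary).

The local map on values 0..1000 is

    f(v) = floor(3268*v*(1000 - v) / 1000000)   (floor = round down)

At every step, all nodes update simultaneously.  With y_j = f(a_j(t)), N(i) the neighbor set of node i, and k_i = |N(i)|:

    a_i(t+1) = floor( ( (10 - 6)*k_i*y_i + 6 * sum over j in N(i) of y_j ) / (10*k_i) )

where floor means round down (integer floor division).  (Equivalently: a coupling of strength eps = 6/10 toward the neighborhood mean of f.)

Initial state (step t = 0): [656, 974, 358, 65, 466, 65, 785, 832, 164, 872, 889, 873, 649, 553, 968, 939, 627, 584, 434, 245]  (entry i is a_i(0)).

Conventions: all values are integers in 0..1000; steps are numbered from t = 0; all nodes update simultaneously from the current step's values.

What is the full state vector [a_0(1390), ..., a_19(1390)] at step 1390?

Simulating step by step:
t=0: [656, 974, 358, 65, 466, 65, 785, 832, 164, 872, 889, 873, 649, 553, 968, 939, 627, 584, 434, 245]
t=1: [486, 453, 529, 501, 610, 375, 385, 556, 452, 379, 256, 501, 660, 637, 354, 438, 519, 776, 681, 527]
t=2: [799, 806, 775, 792, 793, 753, 788, 791, 795, 772, 718, 767, 734, 751, 742, 781, 775, 687, 726, 781]
t=3: [541, 535, 571, 558, 543, 588, 554, 558, 552, 575, 620, 595, 620, 611, 610, 570, 580, 644, 621, 578]
t=4: [806, 806, 795, 800, 805, 794, 802, 800, 801, 797, 780, 785, 775, 778, 781, 795, 790, 769, 776, 792]
t=5: [517, 519, 532, 528, 519, 531, 524, 529, 528, 529, 550, 548, 560, 557, 551, 535, 542, 563, 557, 540]
t=6: [814, 814, 812, 812, 814, 813, 813, 812, 812, 813, 809, 809, 806, 807, 809, 811, 810, 806, 807, 810]
t=7: [495, 496, 499, 498, 496, 496, 497, 499, 499, 497, 502, 503, 507, 506, 503, 500, 502, 506, 505, 501]
t=8: [816, 816, 816, 816, 816, 816, 816, 816, 816, 816, 816, 816, 816, 816, 816, 816, 816, 816, 816, 816]
t=9: [490, 490, 490, 490, 490, 490, 490, 490, 490, 490, 490, 490, 490, 490, 490, 490, 490, 490, 490, 490]
t=10: [816, 816, 816, 816, 816, 816, 816, 816, 816, 816, 816, 816, 816, 816, 816, 816, 816, 816, 816, 816]

Answer: [816, 816, 816, 816, 816, 816, 816, 816, 816, 816, 816, 816, 816, 816, 816, 816, 816, 816, 816, 816]
Key observation: The state at step 8, [816, 816, 816, 816, 816, 816, 816, 816, 816, 816, 816, 816, 816, 816, 816, 816, 816, 816, 816, 816], reappears at step 10: the system is in a cycle of period 2 from step 8 on.  Therefore the state at step 1390 equals the state at step 8 + ((1390 - 8) mod 2) = 8, which is [816, 816, 816, 816, 816, 816, 816, 816, 816, 816, 816, 816, 816, 816, 816, 816, 816, 816, 816, 816].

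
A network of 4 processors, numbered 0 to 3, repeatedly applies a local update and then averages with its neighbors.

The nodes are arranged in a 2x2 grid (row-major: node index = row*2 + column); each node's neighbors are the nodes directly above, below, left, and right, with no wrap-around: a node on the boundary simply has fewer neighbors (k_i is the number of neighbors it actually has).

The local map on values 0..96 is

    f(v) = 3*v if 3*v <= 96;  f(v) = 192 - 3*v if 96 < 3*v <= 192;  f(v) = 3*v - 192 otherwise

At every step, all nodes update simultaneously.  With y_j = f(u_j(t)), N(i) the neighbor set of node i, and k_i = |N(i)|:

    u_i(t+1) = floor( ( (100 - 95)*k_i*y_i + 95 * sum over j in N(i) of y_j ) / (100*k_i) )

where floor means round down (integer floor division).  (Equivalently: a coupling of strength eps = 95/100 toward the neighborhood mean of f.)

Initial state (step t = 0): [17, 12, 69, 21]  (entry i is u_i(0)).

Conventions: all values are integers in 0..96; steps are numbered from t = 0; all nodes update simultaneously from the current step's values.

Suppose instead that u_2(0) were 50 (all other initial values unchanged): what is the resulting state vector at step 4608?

Answer: [36, 36, 36, 36]
Key observation: The state at step 20, [36, 36, 36, 36], reappears at step 24: the system is in a cycle of period 4 from step 20 on.  Therefore the state at step 4608 equals the state at step 20 + ((4608 - 20) mod 4) = 20, which is [36, 36, 36, 36].

Derivation:
t=0: [17, 12, 50, 21]
t=1: [39, 55, 56, 40]
t=2: [27, 71, 71, 27]
t=3: [24, 78, 78, 24]
t=4: [43, 70, 70, 43]
t=5: [20, 60, 60, 20]
t=6: [14, 57, 57, 14]
t=7: [22, 40, 40, 22]
t=8: [71, 66, 66, 71]
t=9: [6, 20, 20, 6]
t=10: [57, 20, 20, 57]
t=11: [58, 22, 22, 58]
t=12: [63, 20, 20, 63]
t=13: [57, 5, 5, 57]
t=14: [15, 20, 20, 15]
t=15: [59, 45, 45, 59]
t=16: [54, 17, 17, 54]
t=17: [49, 31, 31, 49]
t=18: [90, 47, 47, 90]
t=19: [52, 76, 76, 52]
t=20: [36, 36, 36, 36]
t=21: [84, 84, 84, 84]
t=22: [60, 60, 60, 60]
t=23: [12, 12, 12, 12]
t=24: [36, 36, 36, 36]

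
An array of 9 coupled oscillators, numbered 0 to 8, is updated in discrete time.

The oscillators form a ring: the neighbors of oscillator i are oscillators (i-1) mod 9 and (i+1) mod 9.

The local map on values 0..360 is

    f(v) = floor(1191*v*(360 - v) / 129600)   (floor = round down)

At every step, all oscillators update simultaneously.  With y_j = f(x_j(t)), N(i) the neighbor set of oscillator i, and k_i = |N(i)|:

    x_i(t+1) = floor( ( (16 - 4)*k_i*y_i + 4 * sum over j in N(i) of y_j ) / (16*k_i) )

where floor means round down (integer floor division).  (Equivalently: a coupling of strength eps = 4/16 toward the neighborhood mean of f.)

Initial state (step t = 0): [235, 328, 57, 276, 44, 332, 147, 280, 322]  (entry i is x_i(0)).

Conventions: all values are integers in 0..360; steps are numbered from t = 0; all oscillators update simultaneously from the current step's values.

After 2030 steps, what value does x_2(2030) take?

Simulating step by step:
t=0: [235, 328, 57, 276, 44, 332, 147, 280, 322]
t=1: [227, 125, 157, 195, 132, 115, 251, 203, 143]
t=2: [277, 272, 289, 292, 276, 259, 257, 286, 284]
t=3: [210, 214, 191, 186, 212, 237, 236, 200, 199]
t=4: [289, 288, 295, 295, 286, 269, 271, 290, 293]
t=5: [187, 188, 177, 178, 195, 219, 217, 189, 181]
t=6: [297, 297, 297, 296, 293, 284, 286, 295, 297]
t=7: [171, 171, 171, 174, 181, 195, 192, 177, 171]
t=8: [297, 297, 297, 297, 296, 295, 296, 296, 297]
t=9: [171, 171, 171, 171, 173, 175, 174, 173, 171]
t=10: [297, 297, 297, 297, 297, 297, 297, 297, 297]
t=11: [171, 171, 171, 171, 171, 171, 171, 171, 171]
t=12: [297, 297, 297, 297, 297, 297, 297, 297, 297]

Answer: x_2(2030) = 297
Key observation: The state at step 10, [297, 297, 297, 297, 297, 297, 297, 297, 297], reappears at step 12: the system is in a cycle of period 2 from step 10 on.  Therefore the state at step 2030 equals the state at step 10 + ((2030 - 10) mod 2) = 10, which is [297, 297, 297, 297, 297, 297, 297, 297, 297].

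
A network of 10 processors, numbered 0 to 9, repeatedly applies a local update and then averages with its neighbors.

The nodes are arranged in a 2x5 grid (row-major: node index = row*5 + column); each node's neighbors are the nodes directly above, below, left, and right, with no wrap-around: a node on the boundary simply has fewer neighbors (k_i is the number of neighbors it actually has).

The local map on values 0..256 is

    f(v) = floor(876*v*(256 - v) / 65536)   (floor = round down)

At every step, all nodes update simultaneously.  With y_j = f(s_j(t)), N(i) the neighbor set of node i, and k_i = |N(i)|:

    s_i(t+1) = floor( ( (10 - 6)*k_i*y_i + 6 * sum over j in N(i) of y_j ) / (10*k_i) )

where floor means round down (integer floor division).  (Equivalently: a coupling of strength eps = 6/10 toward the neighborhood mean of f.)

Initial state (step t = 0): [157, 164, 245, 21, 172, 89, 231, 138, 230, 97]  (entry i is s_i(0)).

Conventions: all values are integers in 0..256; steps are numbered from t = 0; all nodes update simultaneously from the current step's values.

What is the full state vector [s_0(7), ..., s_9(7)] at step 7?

Simulating step by step:
t=0: [157, 164, 245, 21, 172, 89, 231, 138, 230, 97]
t=1: [202, 144, 111, 87, 158, 164, 154, 125, 129, 164]
t=2: [182, 199, 211, 206, 201, 186, 210, 215, 210, 207]
t=3: [169, 147, 131, 135, 140, 162, 140, 123, 129, 136]
t=4: [203, 211, 217, 217, 217, 205, 213, 217, 218, 217]
t=5: [136, 126, 115, 112, 113, 135, 124, 114, 111, 112]
t=6: [218, 217, 216, 215, 215, 218, 217, 216, 215, 215]
t=7: [110, 112, 115, 116, 117, 110, 112, 115, 116, 117]

Answer: [110, 112, 115, 116, 117, 110, 112, 115, 116, 117]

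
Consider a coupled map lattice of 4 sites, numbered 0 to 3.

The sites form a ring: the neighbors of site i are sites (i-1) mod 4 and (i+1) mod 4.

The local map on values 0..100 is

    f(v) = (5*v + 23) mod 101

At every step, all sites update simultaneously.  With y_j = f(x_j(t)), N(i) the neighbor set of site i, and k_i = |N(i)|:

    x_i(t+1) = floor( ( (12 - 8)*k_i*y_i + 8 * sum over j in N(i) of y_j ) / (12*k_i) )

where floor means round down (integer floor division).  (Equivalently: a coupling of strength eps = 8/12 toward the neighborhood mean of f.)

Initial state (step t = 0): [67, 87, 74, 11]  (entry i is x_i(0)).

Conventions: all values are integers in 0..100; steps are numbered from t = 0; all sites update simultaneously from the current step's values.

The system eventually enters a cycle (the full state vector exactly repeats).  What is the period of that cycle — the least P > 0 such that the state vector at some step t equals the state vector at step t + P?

Simulating step by step:
t=0: [67, 87, 74, 11]
t=1: [62, 66, 74, 74]
t=2: [56, 56, 76, 70]
t=3: [23, 33, 56, 56]
t=4: [41, 41, 29, 12]
t=5: [45, 39, 58, 58]
t=6: [24, 24, 12, 22]
t=7: [38, 55, 52, 52]
t=8: [62, 62, 86, 57]
t=9: [21, 36, 28, 28]
t=10: [30, 30, 41, 50]
t=11: [71, 56, 56, 56]
t=12: [25, 25, 0, 25]
t=13: [47, 39, 39, 39]
t=14: [29, 29, 16, 29]
t=15: [67, 45, 45, 45]
t=16: [49, 49, 46, 49]
t=17: [66, 61, 61, 61]
t=18: [33, 33, 25, 33]
t=19: [87, 73, 73, 73]
t=20: [74, 74, 85, 74]
t=21: [90, 74, 74, 74]
t=22: [83, 83, 90, 83]
t=23: [34, 45, 45, 45]
t=24: [61, 61, 46, 61]
t=25: [25, 33, 33, 33]
t=26: [73, 73, 87, 73]
t=27: [85, 74, 74, 74]
t=28: [74, 74, 90, 74]
t=29: [90, 83, 83, 83]
t=30: [45, 45, 34, 45]
t=31: [46, 61, 61, 61]
t=32: [33, 33, 25, 33]

Answer: 14
Key observation: The state at step 18, [33, 33, 25, 33], reappears at step 32 — and no state repeats earlier — so the cycle the system enters has period 14.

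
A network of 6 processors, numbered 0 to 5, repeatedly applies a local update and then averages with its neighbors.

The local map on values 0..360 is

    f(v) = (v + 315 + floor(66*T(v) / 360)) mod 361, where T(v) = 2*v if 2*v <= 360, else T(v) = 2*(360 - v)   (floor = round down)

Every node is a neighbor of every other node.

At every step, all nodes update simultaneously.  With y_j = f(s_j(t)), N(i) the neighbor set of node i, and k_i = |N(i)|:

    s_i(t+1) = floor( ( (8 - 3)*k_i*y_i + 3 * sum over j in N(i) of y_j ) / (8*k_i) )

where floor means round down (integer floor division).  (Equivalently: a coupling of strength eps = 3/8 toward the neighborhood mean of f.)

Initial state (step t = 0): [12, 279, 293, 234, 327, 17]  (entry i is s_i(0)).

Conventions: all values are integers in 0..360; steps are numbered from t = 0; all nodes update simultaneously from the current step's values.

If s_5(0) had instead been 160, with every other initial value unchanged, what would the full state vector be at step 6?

Simulating step by step:
t=0: [12, 279, 293, 234, 327, 160]
t=1: [299, 261, 266, 245, 278, 211]
t=2: [263, 250, 252, 245, 256, 233]
t=3: [248, 243, 244, 242, 246, 237]
t=4: [241, 239, 239, 239, 240, 237]
t=5: [237, 237, 237, 237, 237, 236]
t=6: [235, 235, 235, 235, 235, 235]

Answer: [235, 235, 235, 235, 235, 235]
Key observation: This trace re-runs the system from the modified initial state.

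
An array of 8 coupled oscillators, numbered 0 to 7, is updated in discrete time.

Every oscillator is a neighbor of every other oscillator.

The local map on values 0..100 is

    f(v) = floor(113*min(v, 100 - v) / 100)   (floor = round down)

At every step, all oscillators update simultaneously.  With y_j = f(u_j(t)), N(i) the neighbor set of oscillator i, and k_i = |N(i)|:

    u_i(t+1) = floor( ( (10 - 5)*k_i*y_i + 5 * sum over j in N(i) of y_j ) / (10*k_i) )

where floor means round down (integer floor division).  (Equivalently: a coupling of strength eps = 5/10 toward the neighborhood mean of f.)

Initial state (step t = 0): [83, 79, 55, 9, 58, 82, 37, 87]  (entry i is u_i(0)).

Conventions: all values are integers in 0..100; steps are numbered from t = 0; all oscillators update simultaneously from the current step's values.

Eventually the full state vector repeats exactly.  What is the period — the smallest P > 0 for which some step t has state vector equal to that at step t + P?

Answer: 4
Key observation: The state at step 7, [50, 50, 50, 50, 50, 50, 50, 50], reappears at step 11 — and no state repeats earlier — so the cycle the system enters has period 4.

Derivation:
t=0: [83, 79, 55, 9, 58, 82, 37, 87]
t=1: [24, 25, 37, 20, 36, 24, 33, 22]
t=2: [29, 29, 35, 27, 34, 29, 33, 27]
t=3: [33, 33, 36, 32, 35, 33, 35, 32]
t=4: [37, 37, 38, 36, 38, 37, 38, 36]
t=5: [41, 41, 41, 40, 41, 41, 41, 40]
t=6: [45, 45, 45, 45, 45, 45, 45, 45]
t=7: [50, 50, 50, 50, 50, 50, 50, 50]
t=8: [56, 56, 56, 56, 56, 56, 56, 56]
t=9: [49, 49, 49, 49, 49, 49, 49, 49]
t=10: [55, 55, 55, 55, 55, 55, 55, 55]
t=11: [50, 50, 50, 50, 50, 50, 50, 50]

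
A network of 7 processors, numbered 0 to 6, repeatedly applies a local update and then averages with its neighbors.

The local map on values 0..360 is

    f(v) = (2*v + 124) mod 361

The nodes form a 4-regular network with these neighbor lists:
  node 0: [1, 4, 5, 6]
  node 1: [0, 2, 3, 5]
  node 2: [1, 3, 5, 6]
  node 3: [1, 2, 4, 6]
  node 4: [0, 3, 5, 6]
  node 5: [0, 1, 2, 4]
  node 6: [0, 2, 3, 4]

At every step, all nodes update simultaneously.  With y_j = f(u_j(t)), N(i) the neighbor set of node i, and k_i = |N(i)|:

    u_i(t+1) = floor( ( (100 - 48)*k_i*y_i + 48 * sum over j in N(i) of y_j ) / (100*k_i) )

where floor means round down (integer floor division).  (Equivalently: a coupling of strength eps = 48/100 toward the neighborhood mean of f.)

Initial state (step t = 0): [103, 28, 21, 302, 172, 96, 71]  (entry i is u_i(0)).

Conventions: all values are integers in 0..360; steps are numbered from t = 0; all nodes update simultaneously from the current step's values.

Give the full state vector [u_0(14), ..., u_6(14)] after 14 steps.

Simulating step by step:
t=0: [103, 28, 21, 302, 172, 96, 71]
t=1: [275, 191, 178, 89, 165, 258, 211]
t=2: [247, 196, 171, 222, 177, 225, 195]
t=3: [210, 174, 141, 171, 160, 186, 161]
t=4: [144, 113, 75, 93, 104, 120, 94]
t=5: [146, 258, 259, 313, 253, 122, 278]
t=6: [133, 189, 222, 152, 188, 109, 241]
t=7: [119, 150, 203, 122, 154, 239, 180]
t=8: [60, 82, 139, 54, 81, 161, 93]
t=9: [243, 222, 131, 231, 253, 147, 257]
t=10: [226, 174, 104, 210, 236, 119, 236]
t=11: [181, 145, 236, 204, 198, 107, 238]
t=12: [159, 131, 218, 171, 187, 244, 207]
t=13: [112, 89, 170, 119, 144, 183, 154]
t=14: [247, 226, 113, 63, 92, 163, 97]

Answer: [247, 226, 113, 63, 92, 163, 97]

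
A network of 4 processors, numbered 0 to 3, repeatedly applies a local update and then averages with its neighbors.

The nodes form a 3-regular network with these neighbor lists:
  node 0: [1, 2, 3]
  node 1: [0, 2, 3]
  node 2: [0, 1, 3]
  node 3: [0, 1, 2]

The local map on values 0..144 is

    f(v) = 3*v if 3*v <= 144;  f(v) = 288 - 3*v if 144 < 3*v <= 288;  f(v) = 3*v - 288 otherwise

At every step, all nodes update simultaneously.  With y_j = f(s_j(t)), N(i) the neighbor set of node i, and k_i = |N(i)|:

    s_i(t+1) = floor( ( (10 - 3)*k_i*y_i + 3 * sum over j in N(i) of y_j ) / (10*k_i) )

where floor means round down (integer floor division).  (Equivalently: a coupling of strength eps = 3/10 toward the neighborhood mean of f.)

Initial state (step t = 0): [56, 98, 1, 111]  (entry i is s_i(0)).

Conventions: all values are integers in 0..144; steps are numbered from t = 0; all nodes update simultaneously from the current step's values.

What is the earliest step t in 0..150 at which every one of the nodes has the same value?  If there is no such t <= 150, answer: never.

Simulating step by step:
t=0: [56, 98, 1, 111]  (not all equal)
t=1: [89, 21, 19, 44]  (not all equal)
t=2: [39, 65, 61, 106]  (not all equal)
t=3: [104, 90, 97, 52]  (not all equal)
t=4: [32, 28, 19, 96]  (not all equal)
t=5: [81, 74, 57, 23]  (not all equal)
t=6: [56, 69, 99, 71]  (not all equal)
t=7: [100, 77, 33, 73]  (not all equal)
t=8: [30, 57, 83, 65]  (not all equal)
t=9: [87, 104, 57, 89]  (not all equal)
t=10: [35, 33, 89, 31]  (not all equal)
t=11: [94, 91, 44, 87]  (not all equal)
t=12: [21, 27, 97, 34]  (not all equal)
t=13: [62, 73, 26, 86]  (not all equal)
t=14: [89, 69, 74, 45]  (not all equal)
t=15: [42, 78, 69, 111]  (not all equal)
t=16: [106, 63, 79, 57]  (not all equal)
t=17: [47, 89, 60, 99]  (not all equal)
t=18: [112, 40, 92, 33]  (not all equal)
t=19: [56, 99, 35, 87]  (not all equal)
t=20: [98, 31, 89, 42]  (not all equal)
t=21: [28, 80, 37, 100]  (not all equal)
t=22: [75, 54, 92, 32]  (not all equal)
t=23: [67, 105, 36, 87]  (not all equal)
t=24: [77, 41, 89, 41]  (not all equal)
t=25: [66, 106, 45, 106]  (not all equal)
t=26: [82, 46, 109, 46]  (not all equal)
t=27: [60, 118, 59, 118]  (not all equal)
t=28: [99, 74, 101, 74]  (not all equal)
t=29: [21, 55, 24, 55]  (not all equal)
t=30: [75, 111, 81, 111]  (not all equal)
t=31: [57, 46, 46, 46]  (not all equal)
t=32: [123, 135, 135, 135]  (not all equal)
t=33: [91, 113, 113, 113]  (not all equal)
t=34: [25, 47, 47, 47]  (not all equal)
t=35: [94, 134, 134, 134]  (not all equal)
t=36: [38, 103, 103, 103]  (not all equal)
t=37: [86, 30, 30, 30]  (not all equal)
t=38: [48, 84, 84, 84]  (not all equal)
t=39: [111, 46, 46, 46]  (not all equal)
t=40: [72, 128, 128, 128]  (not all equal)
t=41: [79, 93, 93, 93]  (not all equal)
t=42: [38, 13, 13, 13]  (not all equal)
t=43: [91, 46, 46, 46]  (not all equal)
t=44: [51, 125, 125, 125]  (not all equal)
t=45: [120, 91, 91, 91]  (not all equal)
t=46: [54, 20, 20, 20]  (not all equal)
t=47: [106, 66, 66, 66]  (not all equal)
t=48: [48, 84, 84, 84]  (not all equal)

Answer: never
Key observation: The state at step 38 reappears at step 48 — the system is in a cycle of period 10 from step 38 on.  No step 0..48 is synchronized, and the cycle repeats forever, so no step up to 150 (or ever) has all nodes equal.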